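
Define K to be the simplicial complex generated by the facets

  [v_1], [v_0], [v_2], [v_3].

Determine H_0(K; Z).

Fix the vertex order v_0 < v_1 < v_2 < v_3 and write every simplex with vertices in increasing order. Then dim K = 0 and the simplices of K are:

  0-simplices (4): [v_0], [v_1], [v_2], [v_3]

giving chain groups C_0 ≅ Z^4.

Now H_k = ker ∂_k / im ∂_{k+1}, so:

  H_0: rank C_0 − rank ∂_1 = 4 − 0 = 4, and there is no ∂_1, so H_0 ≅ Z^4.

H_0 ≅ Z^4.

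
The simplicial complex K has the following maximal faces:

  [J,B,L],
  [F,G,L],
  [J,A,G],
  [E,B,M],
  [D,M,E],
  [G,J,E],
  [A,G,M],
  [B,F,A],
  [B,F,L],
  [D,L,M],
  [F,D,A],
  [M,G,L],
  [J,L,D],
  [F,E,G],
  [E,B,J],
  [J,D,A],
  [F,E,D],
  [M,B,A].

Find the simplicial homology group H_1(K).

H_1 ≅ Z^2.

Order the vertices as A < B < D < E < F < G < J < L < M. Listing each simplex with vertices in this order, K has dimension 2 with simplices:

  0-simplices (9): A, B, D, E, F, G, J, L, M
  1-simplices (27): AB, AD, AF, AG, AJ, AM, BE, BF, BJ, BL, BM, DE, DF, DJ, DL, DM, EF, EG, EJ, EM, FG, FL, GJ, GL, GM, JL, LM
  2-simplices (18): ABF, ABM, ADF, ADJ, AGJ, AGM, BEJ, BEM, BFL, BJL, DEF, DEM, DJL, DLM, EFG, EGJ, FGL, GLM

so the chain groups are C_0 ≅ Z^9, C_1 ≅ Z^27, C_2 ≅ Z^18.

∂_1: C_1 → C_0 sends each edge [p,q] (with p < q) to q − p. For instance
  ∂DM = M − D.
The 9×27 boundary matrix has rank 8 and Smith normal form diag(1,1,1,1,1,1,1,1).

∂_2: C_2 → C_1 maps a triangle to the signed sum of its edges. For instance
  ∂DLM = LM − DM + DL,
  ∂FGL = GL − FL + FG.
As a 27×18 matrix over Z this has rank 17, with invariant factors (1,1,1,1,1,1,1,1,1,1,1,1,1,1,1,1,1).

From H_k ≅ ker(∂_k) / im(∂_{k+1}) we obtain:

  H_1: rank ker ∂_1 − rank ∂_2 = (27 − 8) − 17 = 2, and the invariant factors of ∂_2 are all 1, so H_1 ≅ Z^2.

(K is a triangulation of the torus T^2.)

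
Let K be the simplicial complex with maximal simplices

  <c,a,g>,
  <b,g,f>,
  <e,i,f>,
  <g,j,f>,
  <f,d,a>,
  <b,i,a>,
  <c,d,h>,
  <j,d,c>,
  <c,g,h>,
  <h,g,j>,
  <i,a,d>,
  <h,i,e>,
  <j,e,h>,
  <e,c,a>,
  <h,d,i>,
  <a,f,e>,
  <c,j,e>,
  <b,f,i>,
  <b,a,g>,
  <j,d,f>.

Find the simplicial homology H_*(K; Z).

K has 10 vertices, 30 edges, 20 triangles.
rank ∂_0 = 0, rank ∂_1 = 9 ⇒ b_0 = 10 − 0 − 9 = 1; all invariant factors of ∂_1 are 1 so no torsion. So H_0 ≅ Z.
rank ∂_1 = 9, rank ∂_2 = 20 ⇒ b_1 = 30 − 9 − 20 = 1; ∂_2 has invariant factor(s) [2] giving torsion. So H_1 ≅ Z ⊕ Z_2.
rank ∂_2 = 20, rank ∂_3 = 0 ⇒ b_2 = 20 − 20 − 0 = 0. So H_2 ≅ 0.

H_0 ≅ Z,  H_1 ≅ Z ⊕ Z_2,  H_2 = 0.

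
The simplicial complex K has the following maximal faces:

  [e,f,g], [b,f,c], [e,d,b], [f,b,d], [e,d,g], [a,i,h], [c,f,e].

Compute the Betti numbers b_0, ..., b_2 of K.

b_0 = 2, b_1 = 1, b_2 = 0.

We work with the vertex ordering a < b < c < d < e < f < g < h < i. The simplices of K, each written with vertices in increasing order, are:

  0-simplices (9): a, b, c, d, e, f, g, h, i
  1-simplices (15): ah, ai, bc, bd, be, bf, ce, cf, de, df, dg, ef, eg, fg, hi
  2-simplices (7): ahi, bcf, bde, bdf, cef, deg, efg

Hence C_0 ≅ Z^9, C_1 ≅ Z^15, C_2 ≅ Z^7.

∂_1: C_1 → C_0 maps an edge to its endpoints' difference, ∂[p,q] = q − p.
As a 9×15 matrix over Z this has rank 7, with invariant factors (1,1,1,1,1,1,1).

Boundary ∂_2: C_2 → C_1 sends each 2-simplex [p,q,r] to [q,r] − [p,r] + [p,q]. For instance
  ∂bdf = df − bf + bd,
  ∂bde = de − be + bd.
The 15×7 boundary matrix has rank 7 and Smith normal form diag(1,1,1,1,1,1,1).

From H_k ≅ ker(∂_k) / im(∂_{k+1}) we obtain:

  H_0: rank C_0 − rank ∂_1 = 9 − 7 = 2, and the invariant factors of ∂_1 are all 1, so H_0 ≅ Z^2.
  H_1: rank ker ∂_1 − rank ∂_2 = (15 − 7) − 7 = 1, and the invariant factors of ∂_2 are all 1, so H_1 ≅ Z.
  H_2: rank ker ∂_2 − rank ∂_3 = (7 − 7) − 0 = 0, and there is no ∂_3, so H_2 ≅ 0.

Hence the Betti numbers are b_0 = 2, b_1 = 1, b_2 = 0.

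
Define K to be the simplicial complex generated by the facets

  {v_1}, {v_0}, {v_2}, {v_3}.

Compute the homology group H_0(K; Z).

Fix the vertex order v_0 < v_1 < v_2 < v_3 and write every simplex with vertices in increasing order. Then dim K = 0 and the simplices of K are:

  0-simplices (4): [v_0], [v_1], [v_2], [v_3]

giving chain groups C_0 ≅ Z^4.

Reading off H_k = ker ∂_k / im ∂_{k+1}:

  H_0: rank C_0 − rank ∂_1 = 4 − 0 = 4, and there is no ∂_1, so H_0 ≅ Z^4.

H_0 = Z^4.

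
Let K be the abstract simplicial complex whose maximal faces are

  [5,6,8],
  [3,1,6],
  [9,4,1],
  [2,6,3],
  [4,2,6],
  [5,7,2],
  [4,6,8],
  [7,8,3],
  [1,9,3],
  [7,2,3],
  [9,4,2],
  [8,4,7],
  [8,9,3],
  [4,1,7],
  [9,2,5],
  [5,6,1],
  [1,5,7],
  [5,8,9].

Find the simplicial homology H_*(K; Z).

H_0 = Z,  H_1 = Z^2,  H_2 = Z.

Order the vertices as 1 < 2 < 3 < 4 < 5 < 6 < 7 < 8 < 9. Listing each simplex with vertices in this order, K has dimension 2 with simplices:

  0-simplices (9): [1], [2], [3], [4], [5], [6], [7], [8], [9]
  1-simplices (27): (27 of them)
  2-simplices (18): [1,3,6], [1,3,9], [1,4,7], [1,4,9], [1,5,6], [1,5,7], [2,3,6], [2,3,7], [2,4,6], [2,4,9], [2,5,7], [2,5,9], [3,7,8], [3,8,9], [4,6,8], [4,7,8], [5,6,8], [5,8,9]

giving chain groups C_0 ≅ Z^9, C_1 ≅ Z^27, C_2 ≅ Z^18.

The boundary map ∂_1: C_1 → C_0 maps an edge to its endpoints' difference, ∂[p,q] = q − p. For instance
  ∂[5,7] = [7] − [5].
As a 9×27 matrix over Z this has rank 8, with invariant factors (1,1,1,1,1,1,1,1).

The boundary map ∂_2: C_2 → C_1 maps a triangle to the signed sum of its edges. For instance
  ∂[2,5,9] = [5,9] − [2,9] + [2,5],
  ∂[1,4,9] = [4,9] − [1,9] + [1,4].
The 27×18 boundary matrix has rank 17 and Smith normal form diag(1,1,1,1,1,1,1,1,1,1,1,1,1,1,1,1,1).

Reading off H_k = ker ∂_k / im ∂_{k+1}:

  H_0: rank C_0 − rank ∂_1 = 9 − 8 = 1, and the invariant factors of ∂_1 are all 1, so H_0 ≅ Z.
  H_1: rank ker ∂_1 − rank ∂_2 = (27 − 8) − 17 = 2, and the invariant factors of ∂_2 are all 1, so H_1 ≅ Z^2.
  H_2: rank ker ∂_2 − rank ∂_3 = (18 − 17) − 0 = 1, and there is no ∂_3, so H_2 ≅ Z.

As a check, the Euler characteristic is 9 − 27 + 18 = 0, which agrees with 1 − 2 + 1 = 0.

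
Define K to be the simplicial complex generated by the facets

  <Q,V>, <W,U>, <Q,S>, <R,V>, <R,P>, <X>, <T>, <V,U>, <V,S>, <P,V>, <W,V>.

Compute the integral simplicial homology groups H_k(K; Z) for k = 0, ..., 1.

H_0 = Z^3,  H_1 = Z^3.

Fix the vertex order P < Q < R < S < T < U < V < W < X and write every simplex with vertices in increasing order. Then dim K = 1 and the simplices of K are:

  0-simplices (9): P, Q, R, S, T, U, V, W, X
  1-simplices (9): PR, PV, QS, QV, RV, SV, UV, UW, VW

Hence C_0 ≅ Z^9, C_1 ≅ Z^9.

∂_1: C_1 → C_0 maps an edge to its endpoints' difference, ∂[p,q] = q − p. For instance
  ∂UV = V − U.
The resulting 9×9 matrix has rank 6, and its Smith normal form has invariant factors (1,1,1,1,1,1).

Reading off H_k = ker ∂_k / im ∂_{k+1}:

  H_0: rank C_0 − rank ∂_1 = 9 − 6 = 3, and the invariant factors of ∂_1 are all 1, so H_0 = Z^3.
  H_1: rank ker ∂_1 − rank ∂_2 = (9 − 6) − 0 = 3, and there is no ∂_2, so H_1 = Z^3.

(K is a triangulation of the disjoint union of a set of 2 points and a wedge of 3 circles.)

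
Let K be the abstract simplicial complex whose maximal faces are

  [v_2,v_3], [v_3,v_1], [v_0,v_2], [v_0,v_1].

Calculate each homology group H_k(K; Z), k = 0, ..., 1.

H_0 = Z,  H_1 = Z.

Order the vertices as v_0 < v_1 < v_2 < v_3. Listing each simplex with vertices in this order, K has dimension 1 with simplices:

  0-simplices (4): [v_0], [v_1], [v_2], [v_3]
  1-simplices (4): [v_0,v_1], [v_0,v_2], [v_1,v_3], [v_2,v_3]

giving chain groups C_0 ≅ Z^4, C_1 ≅ Z^4.

The boundary map ∂_1: C_1 → C_0 maps an edge to its endpoints' difference, ∂[p,q] = q − p.
As a 4×4 matrix over Z this has rank 3, with invariant factors (1,1,1).

From H_k ≅ ker(∂_k) / im(∂_{k+1}) we obtain:

  H_0: rank C_0 − rank ∂_1 = 4 − 3 = 1, and the invariant factors of ∂_1 are all 1, so H_0 ≅ Z.
  H_1: rank ker ∂_1 − rank ∂_2 = (4 − 3) − 0 = 1, and there is no ∂_2, so H_1 ≅ Z.

As a check, the Euler characteristic is 4 − 4 = 0, which agrees with 1 − 1 = 0.
(K is a triangulation of the circle S^1.)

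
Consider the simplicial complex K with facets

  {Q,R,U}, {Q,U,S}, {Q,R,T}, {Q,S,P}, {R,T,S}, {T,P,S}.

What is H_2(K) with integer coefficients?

H_2 ≅ 0.

Fix the vertex order P < Q < R < S < T < U and write every simplex with vertices in increasing order. Then dim K = 2 and the simplices of K are:

  0-simplices (6): P, Q, R, S, T, U
  1-simplices (12): PQ, PS, PT, QR, QS, QT, QU, RS, RT, RU, ST, SU
  2-simplices (6): PQS, PST, QRT, QRU, QSU, RST

Hence C_0 ≅ Z^6, C_1 ≅ Z^12, C_2 ≅ Z^6.

Boundary ∂_1: C_1 → C_0 is given by ∂[p,q] = [q] − [p].
The resulting 6×12 matrix has rank 5, and its Smith normal form has invariant factors (1,1,1,1,1).

Boundary ∂_2: C_2 → C_1 maps a triangle to the signed sum of its edges. For instance
  ∂QRT = RT − QT + QR,
  ∂RST = ST − RT + RS.
As a 12×6 matrix over Z this has rank 6, with invariant factors (1,1,1,1,1,1).

Computing H_k = (kernel of ∂_k) / (image of ∂_{k+1}):

  H_2: rank ker ∂_2 − rank ∂_3 = (6 − 6) − 0 = 0, and there is no ∂_3, so H_2 = 0.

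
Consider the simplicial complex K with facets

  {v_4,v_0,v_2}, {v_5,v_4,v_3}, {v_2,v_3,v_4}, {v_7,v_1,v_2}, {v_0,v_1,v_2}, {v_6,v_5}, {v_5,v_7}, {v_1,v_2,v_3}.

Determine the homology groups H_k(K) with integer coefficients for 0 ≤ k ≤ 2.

H_0 = Z,  H_1 = Z,  H_2 = 0.

We work with the vertex ordering v_0 < v_1 < v_2 < v_3 < v_4 < v_5 < v_6 < v_7. The simplices of K, each written with vertices in increasing order, are:

  0-simplices (8): [v_0], [v_1], [v_2], [v_3], [v_4], [v_5], [v_6], [v_7]
  1-simplices (14): [v_0,v_1], [v_0,v_2], [v_0,v_4], [v_1,v_2], [v_1,v_3], [v_1,v_7], [v_2,v_3], [v_2,v_4], [v_2,v_7], [v_3,v_4], [v_3,v_5], [v_4,v_5], [v_5,v_6], [v_5,v_7]
  2-simplices (6): [v_0,v_1,v_2], [v_0,v_2,v_4], [v_1,v_2,v_3], [v_1,v_2,v_7], [v_2,v_3,v_4], [v_3,v_4,v_5]

Hence C_0 ≅ Z^8, C_1 ≅ Z^14, C_2 ≅ Z^6.

The boundary map ∂_1: C_1 → C_0 maps an edge to its endpoints' difference, ∂[p,q] = q − p.
This gives a 8×14 integer matrix of rank 7; reducing to Smith normal form yields diagonal entries (1,1,1,1,1,1,1).

∂_2: C_2 → C_1 sends each 2-simplex [p,q,r] to [q,r] − [p,r] + [p,q]. For instance
  ∂[v_0,v_2,v_4] = [v_2,v_4] − [v_0,v_4] + [v_0,v_2],
  ∂[v_1,v_2,v_3] = [v_2,v_3] − [v_1,v_3] + [v_1,v_2].
The 14×6 boundary matrix has rank 6 and Smith normal form diag(1,1,1,1,1,1).

Computing H_k = (kernel of ∂_k) / (image of ∂_{k+1}):

  H_0: rank C_0 − rank ∂_1 = 8 − 7 = 1, and the invariant factors of ∂_1 are all 1, so H_0 = Z.
  H_1: rank ker ∂_1 − rank ∂_2 = (14 − 7) − 6 = 1, and the invariant factors of ∂_2 are all 1, so H_1 = Z.
  H_2: rank ker ∂_2 − rank ∂_3 = (6 − 6) − 0 = 0, and there is no ∂_3, so H_2 = 0.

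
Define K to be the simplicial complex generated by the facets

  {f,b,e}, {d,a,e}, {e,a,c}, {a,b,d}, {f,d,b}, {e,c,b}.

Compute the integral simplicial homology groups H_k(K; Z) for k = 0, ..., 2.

H_0 = Z,  H_1 = Z,  H_2 = 0.

Take the total order a < b < c < d < e < f on the vertex set. Then K (dimension 2) consists of the simplices:

  0-simplices (6): a, b, c, d, e, f
  1-simplices (12): ab, ac, ad, ae, bc, bd, be, bf, ce, de, df, ef
  2-simplices (6): abd, ace, ade, bce, bdf, bef

giving chain groups C_0 ≅ Z^6, C_1 ≅ Z^12, C_2 ≅ Z^6.

The boundary map ∂_1: C_1 → C_0 is given by ∂[p,q] = [q] − [p]. For instance
  ∂bc = c − b.
As a 6×12 matrix over Z this has rank 5, with invariant factors (1,1,1,1,1).

∂_2: C_2 → C_1 sends each 2-simplex [p,q,r] to [q,r] − [p,r] + [p,q]. For instance
  ∂abd = bd − ad + ab,
  ∂ace = ce − ae + ac.
As a 12×6 matrix over Z this has rank 6, with invariant factors (1,1,1,1,1,1).

From H_k ≅ ker(∂_k) / im(∂_{k+1}) we obtain:

  H_0: rank C_0 − rank ∂_1 = 6 − 5 = 1, and the invariant factors of ∂_1 are all 1, so H_0 = Z.
  H_1: rank ker ∂_1 − rank ∂_2 = (12 − 5) − 6 = 1, and the invariant factors of ∂_2 are all 1, so H_1 = Z.
  H_2: rank ker ∂_2 − rank ∂_3 = (6 − 6) − 0 = 0, and there is no ∂_3, so H_2 = 0.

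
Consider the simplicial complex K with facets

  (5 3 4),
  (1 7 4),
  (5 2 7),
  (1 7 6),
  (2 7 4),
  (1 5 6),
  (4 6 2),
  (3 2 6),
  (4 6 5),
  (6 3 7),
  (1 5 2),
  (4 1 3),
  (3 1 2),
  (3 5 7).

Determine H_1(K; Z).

Take the total order 1 < 2 < 3 < 4 < 5 < 6 < 7 on the vertex set. Then K (dimension 2) consists of the simplices:

  0-simplices (7): [1], [2], [3], [4], [5], [6], [7]
  1-simplices (21): [1,2], [1,3], [1,4], [1,5], [1,6], [1,7], [2,3], [2,4], [2,5], [2,6], [2,7], [3,4], [3,5], [3,6], [3,7], [4,5], [4,6], [4,7], [5,6], [5,7], [6,7]
  2-simplices (14): [1,2,3], [1,2,5], [1,3,4], [1,4,7], [1,5,6], [1,6,7], [2,3,6], [2,4,6], [2,4,7], [2,5,7], [3,4,5], [3,5,7], [3,6,7], [4,5,6]

Hence C_0 ≅ Z^7, C_1 ≅ Z^21, C_2 ≅ Z^14.

∂_1: C_1 → C_0 sends each edge [p,q] (with p < q) to q − p. For instance
  ∂[5,7] = [7] − [5].
The resulting 7×21 matrix has rank 6, and its Smith normal form has invariant factors (1,1,1,1,1,1).

Boundary ∂_2: C_2 → C_1 acts by ∂[p,q,r] = [q,r] − [p,r] + [p,q]. For instance
  ∂[3,5,7] = [5,7] − [3,7] + [3,5],
  ∂[3,6,7] = [6,7] − [3,7] + [3,6].
The 21×14 boundary matrix has rank 13 and Smith normal form diag(1,1,1,1,1,1,1,1,1,1,1,1,1).

Now H_k = ker ∂_k / im ∂_{k+1}, so:

  H_1: rank ker ∂_1 − rank ∂_2 = (21 − 6) − 13 = 2, and the invariant factors of ∂_2 are all 1, so H_1 = Z^2.

H_1 ≅ Z^2.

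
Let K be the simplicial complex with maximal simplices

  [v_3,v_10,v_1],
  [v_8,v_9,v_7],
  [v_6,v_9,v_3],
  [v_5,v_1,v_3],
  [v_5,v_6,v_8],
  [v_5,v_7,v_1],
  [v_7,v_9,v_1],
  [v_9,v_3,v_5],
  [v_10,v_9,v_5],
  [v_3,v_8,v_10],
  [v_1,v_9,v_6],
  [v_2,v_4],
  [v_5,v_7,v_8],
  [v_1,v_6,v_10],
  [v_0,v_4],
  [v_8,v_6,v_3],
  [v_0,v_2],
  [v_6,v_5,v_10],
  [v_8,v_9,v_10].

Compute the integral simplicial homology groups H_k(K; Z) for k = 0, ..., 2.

Take the total order v_0 < v_1 < v_2 < v_3 < v_4 < v_5 < v_6 < v_7 < v_8 < v_9 < v_10 on the vertex set. Then K (dimension 2) consists of the simplices:

  0-simplices (11): [v_0], [v_1], [v_2], [v_3], [v_4], [v_5], [v_6], [v_7], [v_8], [v_9], [v_10]
  1-simplices (27): (27 of them)
  2-simplices (16): (16 of them)

so the chain groups are C_0 ≅ Z^11, C_1 ≅ Z^27, C_2 ≅ Z^16.

∂_1: C_1 → C_0 sends each edge [p,q] (with p < q) to q − p.
The resulting 11×27 matrix has rank 9, and its Smith normal form has invariant factors (1,1,1,1,1,1,1,1,1).

∂_2: C_2 → C_1 maps a triangle to the signed sum of its edges. For instance
  ∂[v_5,v_6,v_10] = [v_6,v_10] − [v_5,v_10] + [v_5,v_6],
  ∂[v_5,v_6,v_8] = [v_6,v_8] − [v_5,v_8] + [v_5,v_6].
The resulting 27×16 matrix has rank 15, and its Smith normal form has invariant factors (1,1,1,1,1,1,1,1,1,1,1,1,1,1,1).

Computing H_k = (kernel of ∂_k) / (image of ∂_{k+1}):

  H_0: rank C_0 − rank ∂_1 = 11 − 9 = 2, and the invariant factors of ∂_1 are all 1, so H_0 = Z^2.
  H_1: rank ker ∂_1 − rank ∂_2 = (27 − 9) − 15 = 3, and the invariant factors of ∂_2 are all 1, so H_1 = Z^3.
  H_2: rank ker ∂_2 − rank ∂_3 = (16 − 15) − 0 = 1, and there is no ∂_3, so H_2 = Z.

H_0 = Z^2,  H_1 = Z^3,  H_2 = Z.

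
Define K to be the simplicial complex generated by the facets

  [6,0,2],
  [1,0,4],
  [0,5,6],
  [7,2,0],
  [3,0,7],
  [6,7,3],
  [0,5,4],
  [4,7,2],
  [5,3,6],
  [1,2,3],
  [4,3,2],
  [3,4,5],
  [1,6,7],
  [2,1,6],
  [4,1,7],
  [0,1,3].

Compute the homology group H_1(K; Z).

H_1 = Z^2.

We work with the vertex ordering 0 < 1 < 2 < 3 < 4 < 5 < 6 < 7. The simplices of K, each written with vertices in increasing order, are:

  0-simplices (8): [0], [1], [2], [3], [4], [5], [6], [7]
  1-simplices (24): (24 of them)
  2-simplices (16): [0,1,3], [0,1,4], [0,2,6], [0,2,7], [0,3,7], [0,4,5], [0,5,6], [1,2,3], [1,2,6], [1,4,7], [1,6,7], [2,3,4], [2,4,7], [3,4,5], [3,5,6], [3,6,7]

so the chain groups are C_0 ≅ Z^8, C_1 ≅ Z^24, C_2 ≅ Z^16.

Boundary ∂_1: C_1 → C_0 is given by ∂[p,q] = [q] − [p].
The 8×24 boundary matrix has rank 7 and Smith normal form diag(1,1,1,1,1,1,1).

The boundary map ∂_2: C_2 → C_1 sends each 2-simplex [p,q,r] to [q,r] − [p,r] + [p,q]. For instance
  ∂[0,1,4] = [1,4] − [0,4] + [0,1],
  ∂[0,5,6] = [5,6] − [0,6] + [0,5].
This gives a 24×16 integer matrix of rank 15; reducing to Smith normal form yields diagonal entries (1,1,1,1,1,1,1,1,1,1,1,1,1,1,1).

Reading off H_k = ker ∂_k / im ∂_{k+1}:

  H_1: rank ker ∂_1 − rank ∂_2 = (24 − 7) − 15 = 2, and the invariant factors of ∂_2 are all 1, so H_1 ≅ Z^2.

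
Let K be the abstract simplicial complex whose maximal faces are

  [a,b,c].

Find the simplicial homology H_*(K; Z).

H_0 = Z,  H_1 = 0,  H_2 = 0.

K has 3 vertices, 3 edges, 1 triangle.
rank ∂_0 = 0, rank ∂_1 = 2 ⇒ b_0 = 3 − 0 − 2 = 1; all invariant factors of ∂_1 are 1 so no torsion. So H_0 = Z.
rank ∂_1 = 2, rank ∂_2 = 1 ⇒ b_1 = 3 − 2 − 1 = 0; all invariant factors of ∂_2 are 1 so no torsion. So H_1 = 0.
rank ∂_2 = 1, rank ∂_3 = 0 ⇒ b_2 = 1 − 1 − 0 = 0. So H_2 = 0.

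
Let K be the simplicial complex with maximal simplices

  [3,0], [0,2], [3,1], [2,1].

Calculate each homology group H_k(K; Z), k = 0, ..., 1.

Fix the vertex order 0 < 1 < 2 < 3 and write every simplex with vertices in increasing order. Then dim K = 1 and the simplices of K are:

  0-simplices (4): [0], [1], [2], [3]
  1-simplices (4): [0,2], [0,3], [1,2], [1,3]

Hence C_0 ≅ Z^4, C_1 ≅ Z^4.

Boundary ∂_1: C_1 → C_0 sends each edge [p,q] (with p < q) to q − p.
The resulting 4×4 matrix has rank 3, and its Smith normal form has invariant factors (1,1,1).

Reading off H_k = ker ∂_k / im ∂_{k+1}:

  H_0: rank C_0 − rank ∂_1 = 4 − 3 = 1, and the invariant factors of ∂_1 are all 1, so H_0 = Z.
  H_1: rank ker ∂_1 − rank ∂_2 = (4 − 3) − 0 = 1, and there is no ∂_2, so H_1 = Z.

As a check, the Euler characteristic is 4 − 4 = 0, which agrees with 1 − 1 = 0.

H_0 ≅ Z,  H_1 ≅ Z.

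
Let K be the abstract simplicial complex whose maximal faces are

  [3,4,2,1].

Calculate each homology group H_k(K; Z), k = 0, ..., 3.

Fix the vertex order 1 < 2 < 3 < 4 and write every simplex with vertices in increasing order. Then dim K = 3 and the simplices of K are:

  0-simplices (4): [1], [2], [3], [4]
  1-simplices (6): [1,2], [1,3], [1,4], [2,3], [2,4], [3,4]
  2-simplices (4): [1,2,3], [1,2,4], [1,3,4], [2,3,4]
  3-simplices (1): [1,2,3,4]

so the chain groups are C_0 ≅ Z^4, C_1 ≅ Z^6, C_2 ≅ Z^4, C_3 ≅ Z^1.

∂_1: C_1 → C_0 sends each edge [p,q] (with p < q) to q − p.
As a 4×6 matrix over Z this has rank 3, with invariant factors (1,1,1).

Boundary ∂_2: C_2 → C_1 acts by ∂[p,q,r] = [q,r] − [p,r] + [p,q]. For instance
  ∂[2,3,4] = [3,4] − [2,4] + [2,3],
  ∂[1,2,3] = [2,3] − [1,3] + [1,2].
This gives a 6×4 integer matrix of rank 3; reducing to Smith normal form yields diagonal entries (1,1,1).

The boundary map ∂_3: C_3 → C_2 sends each 3-simplex σ to the alternating sum Σ_i (−1)^i (σ with its i-th vertex removed). For instance
  ∂[1,2,3,4] = [2,3,4] − [1,3,4] + [1,2,4] − [1,2,3].
The resulting 4×1 matrix has rank 1, and its Smith normal form has invariant factors (1).

Reading off H_k = ker ∂_k / im ∂_{k+1}:

  H_0: rank C_0 − rank ∂_1 = 4 − 3 = 1, and the invariant factors of ∂_1 are all 1, so H_0 = Z.
  H_1: rank ker ∂_1 − rank ∂_2 = (6 − 3) − 3 = 0, and the invariant factors of ∂_2 are all 1, so H_1 = 0.
  H_2: rank ker ∂_2 − rank ∂_3 = (4 − 3) − 1 = 0, and the invariant factors of ∂_3 are all 1, so H_2 = 0.
  H_3: rank ker ∂_3 − rank ∂_4 = (1 − 1) − 0 = 0, and there is no ∂_4, so H_3 = 0.

(K is a triangulation of the 3-simplex.)

H_0 ≅ Z,  H_1 = 0,  H_2 = 0,  H_3 = 0.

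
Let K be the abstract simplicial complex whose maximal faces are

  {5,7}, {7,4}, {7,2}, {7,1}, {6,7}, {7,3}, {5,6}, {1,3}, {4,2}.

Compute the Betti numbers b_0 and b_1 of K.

b_0 = 1, b_1 = 3.

We work with the vertex ordering 1 < 2 < 3 < 4 < 5 < 6 < 7. The simplices of K, each written with vertices in increasing order, are:

  0-simplices (7): [1], [2], [3], [4], [5], [6], [7]
  1-simplices (9): [1,3], [1,7], [2,4], [2,7], [3,7], [4,7], [5,6], [5,7], [6,7]

so the chain groups are C_0 ≅ Z^7, C_1 ≅ Z^9.

The boundary map ∂_1: C_1 → C_0 maps an edge to its endpoints' difference, ∂[p,q] = q − p. For instance
  ∂[4,7] = [7] − [4].
This gives a 7×9 integer matrix of rank 6; reducing to Smith normal form yields diagonal entries (1,1,1,1,1,1).

Now H_k = ker ∂_k / im ∂_{k+1}, so:

  H_0: rank C_0 − rank ∂_1 = 7 − 6 = 1, and the invariant factors of ∂_1 are all 1, so H_0 ≅ Z.
  H_1: rank ker ∂_1 − rank ∂_2 = (9 − 6) − 0 = 3, and there is no ∂_2, so H_1 ≅ Z^3.

Hence the Betti numbers are b_0 = 1, b_1 = 3.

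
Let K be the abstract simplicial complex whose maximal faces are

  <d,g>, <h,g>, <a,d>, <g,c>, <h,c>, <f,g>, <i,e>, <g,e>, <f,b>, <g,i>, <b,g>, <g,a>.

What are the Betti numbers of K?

b_0 = 1, b_1 = 4.

We work with the vertex ordering a < b < c < d < e < f < g < h < i. The simplices of K, each written with vertices in increasing order, are:

  0-simplices (9): a, b, c, d, e, f, g, h, i
  1-simplices (12): ad, ag, bf, bg, cg, ch, dg, eg, ei, fg, gh, gi

giving chain groups C_0 ≅ Z^9, C_1 ≅ Z^12.

The boundary map ∂_1: C_1 → C_0 maps an edge to its endpoints' difference, ∂[p,q] = q − p. For instance
  ∂ei = i − e.
As a 9×12 matrix over Z this has rank 8, with invariant factors (1,1,1,1,1,1,1,1).

From H_k ≅ ker(∂_k) / im(∂_{k+1}) we obtain:

  H_0: rank C_0 − rank ∂_1 = 9 − 8 = 1, and the invariant factors of ∂_1 are all 1, so H_0 = Z.
  H_1: rank ker ∂_1 − rank ∂_2 = (12 − 8) − 0 = 4, and there is no ∂_2, so H_1 = Z^4.

Hence the Betti numbers are b_0 = 1, b_1 = 4.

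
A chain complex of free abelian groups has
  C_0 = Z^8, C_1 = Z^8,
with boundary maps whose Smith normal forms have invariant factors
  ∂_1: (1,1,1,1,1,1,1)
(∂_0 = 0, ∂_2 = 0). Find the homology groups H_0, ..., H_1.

H_0 = Z,  H_1 = Z.

H_0: b_0 = 8 − 0 − 7 = 1; torsion from ∂_1 factors > 1: none. So H_0 = Z.
H_1: b_1 = 8 − 7 − 0 = 1; torsion from ∂_2 factors > 1: none. So H_1 = Z.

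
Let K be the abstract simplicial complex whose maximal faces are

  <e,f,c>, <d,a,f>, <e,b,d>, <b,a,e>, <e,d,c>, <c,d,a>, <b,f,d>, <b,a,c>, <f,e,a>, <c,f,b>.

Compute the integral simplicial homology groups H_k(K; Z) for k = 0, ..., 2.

H_0 ≅ Z,  H_1 ≅ Z_2,  H_2 = 0.

Fix the vertex order a < b < c < d < e < f and write every simplex with vertices in increasing order. Then dim K = 2 and the simplices of K are:

  0-simplices (6): a, b, c, d, e, f
  1-simplices (15): ab, ac, ad, ae, af, bc, bd, be, bf, cd, ce, cf, de, df, ef
  2-simplices (10): abc, abe, acd, adf, aef, bcf, bde, bdf, cde, cef

Hence C_0 ≅ Z^6, C_1 ≅ Z^15, C_2 ≅ Z^10.

Boundary ∂_1: C_1 → C_0 maps an edge to its endpoints' difference, ∂[p,q] = q − p. For instance
  ∂ae = e − a.
The resulting 6×15 matrix has rank 5, and its Smith normal form has invariant factors (1,1,1,1,1).

Boundary ∂_2: C_2 → C_1 acts by ∂[p,q,r] = [q,r] − [p,r] + [p,q]. For instance
  ∂cde = de − ce + cd,
  ∂bdf = df − bf + bd.
The resulting 15×10 matrix has rank 10, and its Smith normal form has invariant factors (1,1,1,1,1,1,1,1,1,2).

Computing H_k = (kernel of ∂_k) / (image of ∂_{k+1}):

  H_0: rank C_0 − rank ∂_1 = 6 − 5 = 1, and the invariant factors of ∂_1 are all 1, so H_0 = Z.
  H_1: rank ker ∂_1 − rank ∂_2 = (15 − 5) − 10 = 0, and ∂_2 has invariant factor 2 > 1, so H_1 = Z_2.
  H_2: rank ker ∂_2 − rank ∂_3 = (10 − 10) − 0 = 0, and there is no ∂_3, so H_2 = 0.

As a check, the Euler characteristic is 6 − 15 + 10 = 1, which agrees with 1 − 0 + 0 = 1.
(K is a triangulation of the real projective plane RP^2.)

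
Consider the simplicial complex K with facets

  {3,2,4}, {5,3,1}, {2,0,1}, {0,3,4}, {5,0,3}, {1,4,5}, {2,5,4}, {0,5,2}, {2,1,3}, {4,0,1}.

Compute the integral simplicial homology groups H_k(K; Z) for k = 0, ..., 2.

K has 6 vertices, 15 edges, 10 triangles.
rank ∂_0 = 0, rank ∂_1 = 5 ⇒ b_0 = 6 − 0 − 5 = 1; all invariant factors of ∂_1 are 1 so no torsion. So H_0 ≅ Z.
rank ∂_1 = 5, rank ∂_2 = 10 ⇒ b_1 = 15 − 5 − 10 = 0; ∂_2 has invariant factor(s) [2] giving torsion. So H_1 ≅ Z/2.
rank ∂_2 = 10, rank ∂_3 = 0 ⇒ b_2 = 10 − 10 − 0 = 0. So H_2 ≅ 0.

H_0 = Z,  H_1 = Z/2,  H_2 = 0.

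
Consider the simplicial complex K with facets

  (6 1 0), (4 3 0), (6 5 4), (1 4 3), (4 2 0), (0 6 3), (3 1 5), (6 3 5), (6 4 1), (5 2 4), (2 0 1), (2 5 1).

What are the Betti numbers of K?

K has 7 vertices, 18 edges, 12 triangles.
rank ∂_0 = 0, rank ∂_1 = 6 ⇒ b_0 = 7 − 0 − 6 = 1; all invariant factors of ∂_1 are 1 so no torsion. So H_0 ≅ Z.
rank ∂_1 = 6, rank ∂_2 = 12 ⇒ b_1 = 18 − 6 − 12 = 0; ∂_2 has invariant factor(s) [2] giving torsion. So H_1 ≅ Z/2.
rank ∂_2 = 12, rank ∂_3 = 0 ⇒ b_2 = 12 − 12 − 0 = 0. So H_2 ≅ 0.

b_0 = 1, b_1 = 0, b_2 = 0.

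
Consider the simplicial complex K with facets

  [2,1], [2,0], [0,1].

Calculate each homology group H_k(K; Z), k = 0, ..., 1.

H_0 = Z,  H_1 = Z.

Take the total order 0 < 1 < 2 on the vertex set. Then K (dimension 1) consists of the simplices:

  0-simplices (3): [0], [1], [2]
  1-simplices (3): [0,1], [0,2], [1,2]

Hence C_0 ≅ Z^3, C_1 ≅ Z^3.

Boundary ∂_1: C_1 → C_0 is given by ∂[p,q] = [q] − [p].
The 3×3 boundary matrix has rank 2 and Smith normal form diag(1,1).

From H_k ≅ ker(∂_k) / im(∂_{k+1}) we obtain:

  H_0: rank C_0 − rank ∂_1 = 3 − 2 = 1, and the invariant factors of ∂_1 are all 1, so H_0 = Z.
  H_1: rank ker ∂_1 − rank ∂_2 = (3 − 2) − 0 = 1, and there is no ∂_2, so H_1 = Z.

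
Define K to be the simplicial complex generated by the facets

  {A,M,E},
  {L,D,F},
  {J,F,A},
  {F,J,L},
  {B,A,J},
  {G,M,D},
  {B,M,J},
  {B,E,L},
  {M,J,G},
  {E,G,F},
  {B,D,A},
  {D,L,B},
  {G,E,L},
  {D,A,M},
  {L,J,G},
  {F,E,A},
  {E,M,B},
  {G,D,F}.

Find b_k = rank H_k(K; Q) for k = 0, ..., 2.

K has 9 vertices, 27 edges, 18 triangles.
rank ∂_0 = 0, rank ∂_1 = 8 ⇒ b_0 = 9 − 0 − 8 = 1; all invariant factors of ∂_1 are 1 so no torsion. So H_0 = Z.
rank ∂_1 = 8, rank ∂_2 = 18 ⇒ b_1 = 27 − 8 − 18 = 1; ∂_2 has invariant factor(s) [2] giving torsion. So H_1 = Z ⊕ Z/2Z.
rank ∂_2 = 18, rank ∂_3 = 0 ⇒ b_2 = 18 − 18 − 0 = 0. So H_2 = 0.

b_0 = 1, b_1 = 1, b_2 = 0.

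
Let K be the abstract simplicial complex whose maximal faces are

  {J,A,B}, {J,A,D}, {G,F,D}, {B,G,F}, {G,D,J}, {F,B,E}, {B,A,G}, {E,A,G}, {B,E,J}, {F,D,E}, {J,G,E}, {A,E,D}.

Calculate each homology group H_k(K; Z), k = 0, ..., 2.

Order the vertices as A < B < D < E < F < G < J. Listing each simplex with vertices in this order, K has dimension 2 with simplices:

  0-simplices (7): A, B, D, E, F, G, J
  1-simplices (18): AB, AD, AE, AG, AJ, BE, BF, BG, BJ, DE, DF, DG, DJ, EF, EG, EJ, FG, GJ
  2-simplices (12): ABG, ABJ, ADE, ADJ, AEG, BEF, BEJ, BFG, DEF, DFG, DGJ, EGJ

Hence C_0 ≅ Z^7, C_1 ≅ Z^18, C_2 ≅ Z^12.

Boundary ∂_1: C_1 → C_0 sends each edge [p,q] (with p < q) to q − p.
The resulting 7×18 matrix has rank 6, and its Smith normal form has invariant factors (1,1,1,1,1,1).

The boundary map ∂_2: C_2 → C_1 sends each 2-simplex [p,q,r] to [q,r] − [p,r] + [p,q]. For instance
  ∂AEG = EG − AG + AE,
  ∂BFG = FG − BG + BF.
The resulting 18×12 matrix has rank 12, and its Smith normal form has invariant factors (1,1,1,1,1,1,1,1,1,1,1,2).

Now H_k = ker ∂_k / im ∂_{k+1}, so:

  H_0: rank C_0 − rank ∂_1 = 7 − 6 = 1, and the invariant factors of ∂_1 are all 1, so H_0 = Z.
  H_1: rank ker ∂_1 − rank ∂_2 = (18 − 6) − 12 = 0, and ∂_2 has invariant factor 2 > 1, so H_1 = Z/2.
  H_2: rank ker ∂_2 − rank ∂_3 = (12 − 12) − 0 = 0, and there is no ∂_3, so H_2 = 0.

H_0 = Z,  H_1 = Z/2,  H_2 = 0.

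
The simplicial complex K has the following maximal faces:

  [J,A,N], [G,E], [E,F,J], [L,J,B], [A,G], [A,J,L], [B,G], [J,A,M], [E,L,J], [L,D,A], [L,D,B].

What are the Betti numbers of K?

K has 10 vertices, 19 edges, 8 triangles.
rank ∂_0 = 0, rank ∂_1 = 9 ⇒ b_0 = 10 − 0 − 9 = 1; all invariant factors of ∂_1 are 1 so no torsion. So H_0 = Z.
rank ∂_1 = 9, rank ∂_2 = 8 ⇒ b_1 = 19 − 9 − 8 = 2; all invariant factors of ∂_2 are 1 so no torsion. So H_1 = Z^2.
rank ∂_2 = 8, rank ∂_3 = 0 ⇒ b_2 = 8 − 8 − 0 = 0. So H_2 = 0.

b_0 = 1, b_1 = 2, b_2 = 0.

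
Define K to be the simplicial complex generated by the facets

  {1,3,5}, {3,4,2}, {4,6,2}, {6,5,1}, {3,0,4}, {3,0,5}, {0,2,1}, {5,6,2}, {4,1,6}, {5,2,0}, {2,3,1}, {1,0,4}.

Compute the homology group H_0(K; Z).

H_0 = Z.

Order the vertices as 0 < 1 < 2 < 3 < 4 < 5 < 6. Listing each simplex with vertices in this order, K has dimension 2 with simplices:

  0-simplices (7): [0], [1], [2], [3], [4], [5], [6]
  1-simplices (18): [0,1], [0,2], [0,3], [0,4], [0,5], [1,2], [1,3], [1,4], [1,5], [1,6], [2,3], [2,4], [2,5], [2,6], [3,4], [3,5], [4,6], [5,6]
  2-simplices (12): [0,1,2], [0,1,4], [0,2,5], [0,3,4], [0,3,5], [1,2,3], [1,3,5], [1,4,6], [1,5,6], [2,3,4], [2,4,6], [2,5,6]

so the chain groups are C_0 ≅ Z^7, C_1 ≅ Z^18, C_2 ≅ Z^12.

∂_1: C_1 → C_0 is given by ∂[p,q] = [q] − [p].
The resulting 7×18 matrix has rank 6, and its Smith normal form has invariant factors (1,1,1,1,1,1).

Boundary ∂_2: C_2 → C_1 acts by ∂[p,q,r] = [q,r] − [p,r] + [p,q]. For instance
  ∂[1,2,3] = [2,3] − [1,3] + [1,2],
  ∂[1,3,5] = [3,5] − [1,5] + [1,3].
The resulting 18×12 matrix has rank 12, and its Smith normal form has invariant factors (1,1,1,1,1,1,1,1,1,1,1,2).

Reading off H_k = ker ∂_k / im ∂_{k+1}:

  H_0: rank C_0 − rank ∂_1 = 7 − 6 = 1, and the invariant factors of ∂_1 are all 1, so H_0 ≅ Z.

(K is a triangulation of the real projective plane RP^2.)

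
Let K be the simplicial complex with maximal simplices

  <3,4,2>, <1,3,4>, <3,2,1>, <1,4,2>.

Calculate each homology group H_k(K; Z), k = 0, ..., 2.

H_0 = Z,  H_1 = 0,  H_2 = Z.

We work with the vertex ordering 1 < 2 < 3 < 4. The simplices of K, each written with vertices in increasing order, are:

  0-simplices (4): [1], [2], [3], [4]
  1-simplices (6): [1,2], [1,3], [1,4], [2,3], [2,4], [3,4]
  2-simplices (4): [1,2,3], [1,2,4], [1,3,4], [2,3,4]

so the chain groups are C_0 ≅ Z^4, C_1 ≅ Z^6, C_2 ≅ Z^4.

The boundary map ∂_1: C_1 → C_0 is given by ∂[p,q] = [q] − [p]. For instance
  ∂[1,4] = [4] − [1].
This gives a 4×6 integer matrix of rank 3; reducing to Smith normal form yields diagonal entries (1,1,1).

∂_2: C_2 → C_1 maps a triangle to the signed sum of its edges. For instance
  ∂[1,2,4] = [2,4] − [1,4] + [1,2],
  ∂[1,3,4] = [3,4] − [1,4] + [1,3].
The resulting 6×4 matrix has rank 3, and its Smith normal form has invariant factors (1,1,1).

Computing H_k = (kernel of ∂_k) / (image of ∂_{k+1}):

  H_0: rank C_0 − rank ∂_1 = 4 − 3 = 1, and the invariant factors of ∂_1 are all 1, so H_0 ≅ Z.
  H_1: rank ker ∂_1 − rank ∂_2 = (6 − 3) − 3 = 0, and the invariant factors of ∂_2 are all 1, so H_1 ≅ 0.
  H_2: rank ker ∂_2 − rank ∂_3 = (4 − 3) − 0 = 1, and there is no ∂_3, so H_2 ≅ Z.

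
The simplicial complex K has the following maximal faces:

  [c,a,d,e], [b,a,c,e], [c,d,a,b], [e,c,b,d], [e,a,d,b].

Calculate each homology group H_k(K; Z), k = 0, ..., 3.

H_0 ≅ Z,  H_1 = 0,  H_2 = 0,  H_3 ≅ Z.

Order the vertices as a < b < c < d < e. Listing each simplex with vertices in this order, K has dimension 3 with simplices:

  0-simplices (5): a, b, c, d, e
  1-simplices (10): ab, ac, ad, ae, bc, bd, be, cd, ce, de
  2-simplices (10): abc, abd, abe, acd, ace, ade, bcd, bce, bde, cde
  3-simplices (5): abcd, abce, abde, acde, bcde

giving chain groups C_0 ≅ Z^5, C_1 ≅ Z^10, C_2 ≅ Z^10, C_3 ≅ Z^5.

∂_1: C_1 → C_0 sends each edge [p,q] (with p < q) to q − p.
The resulting 5×10 matrix has rank 4, and its Smith normal form has invariant factors (1,1,1,1).

The boundary map ∂_2: C_2 → C_1 sends each 2-simplex [p,q,r] to [q,r] − [p,r] + [p,q]. For instance
  ∂acd = cd − ad + ac,
  ∂bce = ce − be + bc.
This gives a 10×10 integer matrix of rank 6; reducing to Smith normal form yields diagonal entries (1,1,1,1,1,1).

The boundary map ∂_3: C_3 → C_2 sends each 3-simplex σ to the alternating sum Σ_i (−1)^i (σ with its i-th vertex removed). For instance
  ∂abce = bce − ace + abe − abc,
  ∂bcde = cde − bde + bce − bcd.
The resulting 10×5 matrix has rank 4, and its Smith normal form has invariant factors (1,1,1,1).

Reading off H_k = ker ∂_k / im ∂_{k+1}:

  H_0: rank C_0 − rank ∂_1 = 5 − 4 = 1, and the invariant factors of ∂_1 are all 1, so H_0 ≅ Z.
  H_1: rank ker ∂_1 − rank ∂_2 = (10 − 4) − 6 = 0, and the invariant factors of ∂_2 are all 1, so H_1 ≅ 0.
  H_2: rank ker ∂_2 − rank ∂_3 = (10 − 6) − 4 = 0, and the invariant factors of ∂_3 are all 1, so H_2 ≅ 0.
  H_3: rank ker ∂_3 − rank ∂_4 = (5 − 4) − 0 = 1, and there is no ∂_4, so H_3 ≅ Z.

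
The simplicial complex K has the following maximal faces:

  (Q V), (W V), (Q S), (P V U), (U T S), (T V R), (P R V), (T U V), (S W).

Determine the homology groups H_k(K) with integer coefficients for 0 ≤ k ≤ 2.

We work with the vertex ordering P < Q < R < S < T < U < V < W. The simplices of K, each written with vertices in increasing order, are:

  0-simplices (8): P, Q, R, S, T, U, V, W
  1-simplices (14): PR, PU, PV, QS, QV, RT, RV, ST, SU, SW, TU, TV, UV, VW
  2-simplices (5): PRV, PUV, RTV, STU, TUV

so the chain groups are C_0 ≅ Z^8, C_1 ≅ Z^14, C_2 ≅ Z^5.

Boundary ∂_1: C_1 → C_0 is given by ∂[p,q] = [q] − [p]. For instance
  ∂ST = T − S.
The resulting 8×14 matrix has rank 7, and its Smith normal form has invariant factors (1,1,1,1,1,1,1).

The boundary map ∂_2: C_2 → C_1 maps a triangle to the signed sum of its edges. For instance
  ∂STU = TU − SU + ST,
  ∂PUV = UV − PV + PU.
The 14×5 boundary matrix has rank 5 and Smith normal form diag(1,1,1,1,1).

From H_k ≅ ker(∂_k) / im(∂_{k+1}) we obtain:

  H_0: rank C_0 − rank ∂_1 = 8 − 7 = 1, and the invariant factors of ∂_1 are all 1, so H_0 = Z.
  H_1: rank ker ∂_1 − rank ∂_2 = (14 − 7) − 5 = 2, and the invariant factors of ∂_2 are all 1, so H_1 = Z^2.
  H_2: rank ker ∂_2 − rank ∂_3 = (5 − 5) − 0 = 0, and there is no ∂_3, so H_2 = 0.

H_0 ≅ Z,  H_1 ≅ Z^2,  H_2 = 0.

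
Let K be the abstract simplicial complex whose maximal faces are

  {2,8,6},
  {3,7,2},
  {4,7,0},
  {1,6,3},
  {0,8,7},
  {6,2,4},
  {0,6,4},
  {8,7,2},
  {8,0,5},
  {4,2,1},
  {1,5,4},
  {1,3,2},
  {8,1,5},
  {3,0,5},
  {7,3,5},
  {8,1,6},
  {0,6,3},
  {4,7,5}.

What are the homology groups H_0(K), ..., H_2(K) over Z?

K has 9 vertices, 27 edges, 18 triangles.
rank ∂_0 = 0, rank ∂_1 = 8 ⇒ b_0 = 9 − 0 − 8 = 1; all invariant factors of ∂_1 are 1 so no torsion. So H_0 ≅ Z.
rank ∂_1 = 8, rank ∂_2 = 18 ⇒ b_1 = 27 − 8 − 18 = 1; ∂_2 has invariant factor(s) [2] giving torsion. So H_1 ≅ Z ⊕ Z/2.
rank ∂_2 = 18, rank ∂_3 = 0 ⇒ b_2 = 18 − 18 − 0 = 0. So H_2 ≅ 0.

H_0 ≅ Z,  H_1 ≅ Z ⊕ Z/2,  H_2 = 0.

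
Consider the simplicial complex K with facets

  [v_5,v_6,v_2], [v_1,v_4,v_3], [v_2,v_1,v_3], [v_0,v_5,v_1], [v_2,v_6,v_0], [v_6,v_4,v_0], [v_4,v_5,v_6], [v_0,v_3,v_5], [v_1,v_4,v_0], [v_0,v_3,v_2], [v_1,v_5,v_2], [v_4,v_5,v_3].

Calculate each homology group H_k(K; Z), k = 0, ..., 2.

K has 7 vertices, 18 edges, 12 triangles.
rank ∂_0 = 0, rank ∂_1 = 6 ⇒ b_0 = 7 − 0 − 6 = 1; all invariant factors of ∂_1 are 1 so no torsion. So H_0 = Z.
rank ∂_1 = 6, rank ∂_2 = 12 ⇒ b_1 = 18 − 6 − 12 = 0; ∂_2 has invariant factor(s) [2] giving torsion. So H_1 = Z_2.
rank ∂_2 = 12, rank ∂_3 = 0 ⇒ b_2 = 12 − 12 − 0 = 0. So H_2 = 0.

H_0 ≅ Z,  H_1 ≅ Z_2,  H_2 = 0.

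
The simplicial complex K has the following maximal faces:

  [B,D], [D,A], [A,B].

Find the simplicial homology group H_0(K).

H_0 = Z.

Order the vertices as A < B < D. Listing each simplex with vertices in this order, K has dimension 1 with simplices:

  0-simplices (3): A, B, D
  1-simplices (3): AB, AD, BD

giving chain groups C_0 ≅ Z^3, C_1 ≅ Z^3.

The boundary map ∂_1: C_1 → C_0 sends each edge [p,q] (with p < q) to q − p.
As a 3×3 matrix over Z this has rank 2, with invariant factors (1,1).

Reading off H_k = ker ∂_k / im ∂_{k+1}:

  H_0: rank C_0 − rank ∂_1 = 3 − 2 = 1, and the invariant factors of ∂_1 are all 1, so H_0 ≅ Z.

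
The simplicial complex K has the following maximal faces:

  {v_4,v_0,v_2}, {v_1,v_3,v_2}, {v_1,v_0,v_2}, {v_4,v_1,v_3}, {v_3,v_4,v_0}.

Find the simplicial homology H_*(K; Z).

H_0 ≅ Z,  H_1 ≅ Z,  H_2 = 0.

Order the vertices as v_0 < v_1 < v_2 < v_3 < v_4. Listing each simplex with vertices in this order, K has dimension 2 with simplices:

  0-simplices (5): [v_0], [v_1], [v_2], [v_3], [v_4]
  1-simplices (10): [v_0,v_1], [v_0,v_2], [v_0,v_3], [v_0,v_4], [v_1,v_2], [v_1,v_3], [v_1,v_4], [v_2,v_3], [v_2,v_4], [v_3,v_4]
  2-simplices (5): [v_0,v_1,v_2], [v_0,v_2,v_4], [v_0,v_3,v_4], [v_1,v_2,v_3], [v_1,v_3,v_4]

giving chain groups C_0 ≅ Z^5, C_1 ≅ Z^10, C_2 ≅ Z^5.

∂_1: C_1 → C_0 is given by ∂[p,q] = [q] − [p]. For instance
  ∂[v_2,v_3] = [v_3] − [v_2].
This gives a 5×10 integer matrix of rank 4; reducing to Smith normal form yields diagonal entries (1,1,1,1).

∂_2: C_2 → C_1 acts by ∂[p,q,r] = [q,r] − [p,r] + [p,q]. For instance
  ∂[v_1,v_3,v_4] = [v_3,v_4] − [v_1,v_4] + [v_1,v_3],
  ∂[v_1,v_2,v_3] = [v_2,v_3] − [v_1,v_3] + [v_1,v_2].
As a 10×5 matrix over Z this has rank 5, with invariant factors (1,1,1,1,1).

Reading off H_k = ker ∂_k / im ∂_{k+1}:

  H_0: rank C_0 − rank ∂_1 = 5 − 4 = 1, and the invariant factors of ∂_1 are all 1, so H_0 ≅ Z.
  H_1: rank ker ∂_1 − rank ∂_2 = (10 − 4) − 5 = 1, and the invariant factors of ∂_2 are all 1, so H_1 ≅ Z.
  H_2: rank ker ∂_2 − rank ∂_3 = (5 − 5) − 0 = 0, and there is no ∂_3, so H_2 ≅ 0.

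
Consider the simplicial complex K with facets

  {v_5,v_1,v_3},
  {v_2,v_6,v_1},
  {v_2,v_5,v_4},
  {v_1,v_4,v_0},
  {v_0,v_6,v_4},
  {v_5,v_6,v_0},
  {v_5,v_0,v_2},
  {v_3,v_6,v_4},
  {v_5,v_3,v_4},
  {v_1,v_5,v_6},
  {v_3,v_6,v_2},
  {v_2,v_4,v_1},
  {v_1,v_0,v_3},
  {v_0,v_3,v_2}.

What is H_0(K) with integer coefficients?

H_0 ≅ Z.

K has 7 vertices, 21 edges, 14 triangles.
rank ∂_0 = 0, rank ∂_1 = 6 ⇒ b_0 = 7 − 0 − 6 = 1; all invariant factors of ∂_1 are 1 so no torsion. So H_0 = Z.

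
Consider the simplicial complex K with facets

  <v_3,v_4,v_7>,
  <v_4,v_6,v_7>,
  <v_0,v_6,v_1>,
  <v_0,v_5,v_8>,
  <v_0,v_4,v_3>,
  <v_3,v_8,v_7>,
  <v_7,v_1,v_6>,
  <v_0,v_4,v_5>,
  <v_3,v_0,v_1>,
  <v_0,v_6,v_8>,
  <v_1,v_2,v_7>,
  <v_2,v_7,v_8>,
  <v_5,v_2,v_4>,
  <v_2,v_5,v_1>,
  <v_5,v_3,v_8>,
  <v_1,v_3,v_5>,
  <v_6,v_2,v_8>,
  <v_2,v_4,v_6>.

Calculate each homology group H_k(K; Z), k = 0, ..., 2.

Take the total order v_0 < v_1 < v_2 < v_3 < v_4 < v_5 < v_6 < v_7 < v_8 on the vertex set. Then K (dimension 2) consists of the simplices:

  0-simplices (9): [v_0], [v_1], [v_2], [v_3], [v_4], [v_5], [v_6], [v_7], [v_8]
  1-simplices (27): (27 of them)
  2-simplices (18): (18 of them)

giving chain groups C_0 ≅ Z^9, C_1 ≅ Z^27, C_2 ≅ Z^18.

Boundary ∂_1: C_1 → C_0 maps an edge to its endpoints' difference, ∂[p,q] = q − p. For instance
  ∂[v_1,v_2] = [v_2] − [v_1].
As a 9×27 matrix over Z this has rank 8, with invariant factors (1,1,1,1,1,1,1,1).

∂_2: C_2 → C_1 maps a triangle to the signed sum of its edges. For instance
  ∂[v_2,v_4,v_5] = [v_4,v_5] − [v_2,v_5] + [v_2,v_4],
  ∂[v_3,v_4,v_7] = [v_4,v_7] − [v_3,v_7] + [v_3,v_4].
The 27×18 boundary matrix has rank 18 and Smith normal form diag(1,1,1,1,1,1,1,1,1,1,1,1,1,1,1,1,1,2).

From H_k ≅ ker(∂_k) / im(∂_{k+1}) we obtain:

  H_0: rank C_0 − rank ∂_1 = 9 − 8 = 1, and the invariant factors of ∂_1 are all 1, so H_0 ≅ Z.
  H_1: rank ker ∂_1 − rank ∂_2 = (27 − 8) − 18 = 1, and ∂_2 has invariant factor 2 > 1, so H_1 ≅ Z × Z/2.
  H_2: rank ker ∂_2 − rank ∂_3 = (18 − 18) − 0 = 0, and there is no ∂_3, so H_2 ≅ 0.

(K is a triangulation of the Klein bottle.)

H_0 ≅ Z,  H_1 ≅ Z × Z/2,  H_2 = 0.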